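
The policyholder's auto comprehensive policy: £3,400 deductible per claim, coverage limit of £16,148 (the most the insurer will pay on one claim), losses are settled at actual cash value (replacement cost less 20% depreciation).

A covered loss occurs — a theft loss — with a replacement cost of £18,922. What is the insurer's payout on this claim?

At 20% depreciation, ACV = £18,922 − £3,784.40 = £15,137.60.
Subtract the deductible: £15,137.60 − £3,400 = £11,737.60.
£11,737.60 is within the £16,148 limit, so the insurer pays £11,737.60.

£11,737.60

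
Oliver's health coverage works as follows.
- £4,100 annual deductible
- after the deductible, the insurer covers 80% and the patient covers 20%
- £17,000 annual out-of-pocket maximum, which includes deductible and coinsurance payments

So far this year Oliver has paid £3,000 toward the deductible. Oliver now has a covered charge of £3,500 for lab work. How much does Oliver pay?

£3,000 of the £4,100 deductible is already met, leaving £1,100.
That leaves £3,500 − £1,100 = £2,400 for coinsurance.
Patient's 20% share of £2,400 is £480.
That puts the patient's cost at £1,100 + £480 = £1,580 before any cap.
Cumulative spending £3,000 + £1,580 = £4,580 stays under the £17,000 maximum.

£1,580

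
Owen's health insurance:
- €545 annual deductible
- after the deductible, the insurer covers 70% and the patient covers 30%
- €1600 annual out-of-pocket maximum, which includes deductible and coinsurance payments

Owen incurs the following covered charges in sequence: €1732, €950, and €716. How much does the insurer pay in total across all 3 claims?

Bill 1, €1732: €545 finishes the deductible; €1187 goes to coinsurance; 30% of €1187 = €356.10. Cost to patient: €901.10. OOP to date €901.10. Plan pays €1732 − €901.10 = €830.90.
Bill 2, €950: deductible met; 30% of €950 = €285. Cost to patient: €285. OOP to date €1186.10. Plan pays €950 − €285 = €665.
Bill 3, €716: 30% coinsurance on €716 = €214.80. Patient owes €214.80 (running OOP €1400.90). Insurer: €716 − €214.80 = €501.20.
Insurer total = bills − patient's total = €3398 − €1400.90 = €1997.10.

€1997.10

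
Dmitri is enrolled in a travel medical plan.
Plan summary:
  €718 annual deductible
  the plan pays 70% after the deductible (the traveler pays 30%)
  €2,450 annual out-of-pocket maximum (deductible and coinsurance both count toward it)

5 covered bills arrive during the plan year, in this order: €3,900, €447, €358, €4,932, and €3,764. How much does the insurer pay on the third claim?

Bill 1, €3,900: €718 finishes the deductible; €3,182 goes to coinsurance; 30% of €3,182 = €954.60. Traveler pays €1,672.60; OOP now €1,672.60. Insurer: €3,900 − €1,672.60 = €2,227.40.
Bill 2, €447: 30% coinsurance on €447 = €134.10. Cost to traveler: €134.10. OOP to date €1,806.70. Insurer: €447 − €134.10 = €312.90.
Bill 3, €358: deductible already satisfied, so traveler's share is 30% × €358 = €107.40. Traveler owes €107.40 (running OOP €1,914.10). Insurer: €358 − €107.40 = €250.60.

€250.60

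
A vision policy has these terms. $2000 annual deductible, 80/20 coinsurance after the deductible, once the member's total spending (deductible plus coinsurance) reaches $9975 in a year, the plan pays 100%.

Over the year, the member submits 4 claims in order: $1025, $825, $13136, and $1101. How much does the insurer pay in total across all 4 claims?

#1 ($1025): entire amount goes to the deductible. Cost to member: $1025. OOP to date $1025. Insurer: $1025 − $1025 = $0.
#2 ($825): all of it applies to the deductible. Cost to member: $825. OOP to date $1850. Insurer: $825 − $825 = $0.
#3 ($13136): $150 to deductible, leaving $12986; coinsurance $12986 × 20% = $2597.20. Member owes $2747.20 (running OOP $4597.20). Insurer: $13136 − $2747.20 = $10388.80.
#4 ($1101): 20% coinsurance on $1101 = $220.20. Cost to member: $220.20. OOP to date $4817.40. Insurer: $1101 − $220.20 = $880.80.
Insurer total = bills − member's total = $16087 − $4817.40 = $11269.60.

$11269.60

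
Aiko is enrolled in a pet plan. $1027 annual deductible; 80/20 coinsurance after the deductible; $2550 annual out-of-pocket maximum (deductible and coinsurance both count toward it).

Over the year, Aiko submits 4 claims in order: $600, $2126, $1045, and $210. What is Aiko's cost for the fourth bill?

$42

Bill 1, $600: fully absorbed by the deductible. Owner pays $600; OOP now $600.
Bill 2, $2126: deductible takes $427, $1699 remains; coinsurance $1699 × 20% = $339.80. Owner owes $766.80 (running OOP $1366.80).
Bill 3, $1045: 20% coinsurance on $1045 = $209. Owner pays $209; OOP now $1575.80.
Bill 4, $210: deductible met; 20% of $210 = $42. Owner pays $42; OOP now $1617.80.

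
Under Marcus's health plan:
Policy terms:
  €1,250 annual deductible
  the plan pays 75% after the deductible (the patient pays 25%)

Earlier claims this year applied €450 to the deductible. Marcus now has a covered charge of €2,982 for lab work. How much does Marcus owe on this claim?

€1,345.50

Deductible still to meet: €1,250 − €450 = €800.
That leaves €2,982 − €800 = €2,182 for coinsurance.
25% of €2,182 = €545.50 falls to the patient.
So the patient owes €800 + €545.50 = €1,345.50.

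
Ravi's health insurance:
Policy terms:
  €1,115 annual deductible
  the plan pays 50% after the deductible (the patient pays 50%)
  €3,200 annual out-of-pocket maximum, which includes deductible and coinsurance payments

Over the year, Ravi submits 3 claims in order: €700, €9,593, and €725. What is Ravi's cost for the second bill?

€2,500

Claim 1 — €700: fully absorbed by the deductible. Cost to patient: €700. OOP to date €700.
Claim 2 — €9,593: deductible takes €415, €9,178 remains; 50% of €9,178 = €4,589. Deductible plus coinsurance: €415 + €4,589 = €5,004. That would push OOP to €5,704, over the €3,200 cap, so patient pays €3,200 − €700 = €2,500.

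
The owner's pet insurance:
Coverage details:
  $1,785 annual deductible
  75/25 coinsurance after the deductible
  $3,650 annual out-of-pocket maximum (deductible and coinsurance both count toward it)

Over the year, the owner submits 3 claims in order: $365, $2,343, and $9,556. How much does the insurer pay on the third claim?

#1 ($365): all of it applies to the deductible. Cost to owner: $365. OOP to date $365. Insurer: $365 − $365 = $0.
#2 ($2,343): $1,420 finishes the deductible; $923 goes to coinsurance; 25% of $923 = $230.75. Owner owes $1,650.75 (running OOP $2,015.75). Plan pays $2,343 − $1,650.75 = $692.25.
#3 ($9,556): deductible met; 25% of $9,556 = $2,389. That would push OOP to $4,404.75, over the $3,650 cap, so owner pays $3,650 − $2,015.75 = $1,634.25. Insurer: $9,556 − $1,634.25 = $7,921.75.

$7,921.75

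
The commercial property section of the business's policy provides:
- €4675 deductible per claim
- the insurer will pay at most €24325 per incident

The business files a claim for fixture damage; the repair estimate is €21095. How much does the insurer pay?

€16420

After the deductible, €21095 − €4675 = €16420 remains.
That's under the €24325 cap, so the insurer reimburses the full €16420.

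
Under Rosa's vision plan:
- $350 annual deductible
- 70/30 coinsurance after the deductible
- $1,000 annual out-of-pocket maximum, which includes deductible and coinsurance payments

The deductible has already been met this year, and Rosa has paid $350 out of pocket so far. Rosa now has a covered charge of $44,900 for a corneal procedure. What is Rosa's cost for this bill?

With the deductible met, the entire $44,900 is subject to coinsurance.
30% of $44,900 = $13,470 falls to the member.
Year-to-date out-of-pocket would reach $350 + $13,470 = $13,820, above the $1,000 maximum, so the member pays only $1,000 − $350 = $650.

$650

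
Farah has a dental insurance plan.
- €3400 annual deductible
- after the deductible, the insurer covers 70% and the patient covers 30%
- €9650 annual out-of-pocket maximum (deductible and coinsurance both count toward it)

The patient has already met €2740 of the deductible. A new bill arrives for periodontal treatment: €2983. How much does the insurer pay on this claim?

€2740 of the €3400 deductible is already met, leaving €660.
The remaining €2323 (= €2983 − €660) moves to coinsurance.
Coinsurance: €2323 × 30% = €696.90.
So the patient owes €660 + €696.90 = €1356.90 before any cap.
Cumulative spending €2740 + €1356.90 = €4096.90 stays under the €9650 maximum.
Insurer pays the balance: €2983 − €1356.90 = €1626.10.

€1626.10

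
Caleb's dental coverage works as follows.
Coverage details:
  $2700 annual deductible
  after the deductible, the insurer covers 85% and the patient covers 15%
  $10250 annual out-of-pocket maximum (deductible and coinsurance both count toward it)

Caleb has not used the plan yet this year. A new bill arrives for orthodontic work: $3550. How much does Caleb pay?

The full $2700 deductible is still open; $2700 of this bill applies to it.
After the $2700 deductible portion, $3550 − $2700 = $850 is subject to coinsurance.
Patient's 15% share of $850 is $127.50.
That puts the patient's cost at $2700 + $127.50 = $2827.50 before any cap.
Cumulative spending $0 + $2827.50 = $2827.50 stays under the $10250 maximum.

$2827.50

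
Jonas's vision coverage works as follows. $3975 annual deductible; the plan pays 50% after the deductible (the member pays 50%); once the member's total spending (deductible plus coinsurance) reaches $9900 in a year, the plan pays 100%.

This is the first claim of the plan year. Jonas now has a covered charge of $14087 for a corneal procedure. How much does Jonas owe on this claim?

$9031

Nothing has been paid toward the $3975 deductible, so the first $3975 of this charge is applied there.
That leaves $14087 − $3975 = $10112 for coinsurance.
Coinsurance: $10112 × 50% = $5056.
That puts the member's cost at $3975 + $5056 = $9031 before any cap.
Year-to-date out-of-pocket becomes $0 + $9031 = $9031, still under the $9900 maximum, so no cap applies.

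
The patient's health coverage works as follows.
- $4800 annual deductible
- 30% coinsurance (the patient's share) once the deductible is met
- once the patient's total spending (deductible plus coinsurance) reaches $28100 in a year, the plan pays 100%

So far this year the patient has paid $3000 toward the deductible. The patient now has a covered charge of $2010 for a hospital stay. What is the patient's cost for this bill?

$1863

$3000 of the $4800 deductible is already met, leaving $1800.
The remaining $210 (= $2010 − $1800) moves to coinsurance.
30% of $210 = $63 falls to the patient.
So the patient owes $1800 + $63 = $1863 before any cap.
Year-to-date out-of-pocket becomes $3000 + $1863 = $4863, still under the $28100 maximum, so no cap applies.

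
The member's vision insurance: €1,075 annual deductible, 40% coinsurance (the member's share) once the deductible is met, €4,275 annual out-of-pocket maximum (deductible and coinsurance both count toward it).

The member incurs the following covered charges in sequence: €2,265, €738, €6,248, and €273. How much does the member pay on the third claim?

€2,428.80

Claim 1 — €2,265: €1,075 to deductible, leaving €1,190; coinsurance €1,190 × 40% = €476. Cost to member: €1,551. OOP to date €1,551.
Claim 2 — €738: deductible met; 40% of €738 = €295.20. Member pays €295.20; OOP now €1,846.20.
Claim 3 — €6,248: deductible already satisfied, so member's share is 40% × €6,248 = €2,499.20. OOP would hit €4,345.40 > €4,275, so the cap limits the member to €4,275 − €1,846.20 = €2,428.80.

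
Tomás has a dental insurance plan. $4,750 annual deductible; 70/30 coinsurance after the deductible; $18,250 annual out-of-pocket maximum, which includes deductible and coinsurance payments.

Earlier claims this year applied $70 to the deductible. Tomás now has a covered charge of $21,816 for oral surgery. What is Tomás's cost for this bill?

$70 of the $4,750 deductible is already met, leaving $4,680.
After the $4,680 deductible portion, $21,816 − $4,680 = $17,136 is subject to coinsurance.
Patient's 30% share of $17,136 is $5,140.80.
So the patient owes $4,680 + $5,140.80 = $9,820.80 before any cap.
Year-to-date out-of-pocket becomes $70 + $9,820.80 = $9,890.80, still under the $18,250 maximum, so no cap applies.

$9,820.80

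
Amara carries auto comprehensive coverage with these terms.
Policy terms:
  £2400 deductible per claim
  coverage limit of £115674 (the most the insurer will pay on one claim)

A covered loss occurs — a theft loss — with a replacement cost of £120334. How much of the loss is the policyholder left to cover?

Less the £2400 deductible: £120334 − £2400 = £117934.
Since £117934 > £115674, the payout is capped at £115674.
The policyholder bears the rest of the original loss: £120334 − £115674 = £4660.

£4660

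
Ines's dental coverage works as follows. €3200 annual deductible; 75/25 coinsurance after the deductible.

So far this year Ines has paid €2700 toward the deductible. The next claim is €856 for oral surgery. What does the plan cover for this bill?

Deductible still to meet: €3200 − €2700 = €500.
That leaves €856 − €500 = €356 for coinsurance.
Patient's 25% share of €356 is €89.
Patient responsibility: €500 + €89 = €589.
Insurer pays the balance: €856 − €589 = €267.

€267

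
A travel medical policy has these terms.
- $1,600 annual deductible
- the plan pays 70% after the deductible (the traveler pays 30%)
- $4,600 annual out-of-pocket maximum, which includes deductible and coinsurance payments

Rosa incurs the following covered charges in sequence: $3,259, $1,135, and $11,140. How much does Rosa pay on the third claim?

$2,161.80

#1 ($3,259): $1,600 to deductible, leaving $1,659; coinsurance $1,659 × 30% = $497.70. Traveler pays $2,097.70; OOP now $2,097.70.
#2 ($1,135): deductible already satisfied, so traveler's share is 30% × $1,135 = $340.50. Traveler owes $340.50 (running OOP $2,438.20).
#3 ($11,140): deductible met; 30% of $11,140 = $3,342. OOP would hit $5,780.20 > $4,600, so the cap limits the traveler to $4,600 − $2,438.20 = $2,161.80.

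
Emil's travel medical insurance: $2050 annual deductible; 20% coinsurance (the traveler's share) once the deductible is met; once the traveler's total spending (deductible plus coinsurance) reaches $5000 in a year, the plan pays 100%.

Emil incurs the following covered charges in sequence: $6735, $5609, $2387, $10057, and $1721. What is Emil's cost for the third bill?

$477.40

Bill 1, $6735: $2050 finishes the deductible; $4685 goes to coinsurance; 20% of $4685 = $937. Traveler owes $2987 (running OOP $2987).
Bill 2, $5609: 20% coinsurance on $5609 = $1121.80. Traveler owes $1121.80 (running OOP $4108.80).
Bill 3, $2387: 20% coinsurance on $2387 = $477.40. Traveler owes $477.40 (running OOP $4586.20).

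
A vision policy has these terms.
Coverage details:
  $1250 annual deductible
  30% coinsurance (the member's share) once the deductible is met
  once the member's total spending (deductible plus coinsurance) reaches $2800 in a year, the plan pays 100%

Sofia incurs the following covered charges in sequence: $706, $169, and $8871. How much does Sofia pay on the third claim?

#1 ($706): fully absorbed by the deductible. Member pays $706; OOP now $706.
#2 ($169): entire amount goes to the deductible. Member owes $169 (running OOP $875).
#3 ($8871): $375 to deductible, leaving $8496; 30% of $8496 = $2548.80. Together that's $375 + $2548.80 = $2923.80. Adding that to $875 gives $3798.80, past the $2800 cap; member pays only $2800 − $875 = $1925.

$1925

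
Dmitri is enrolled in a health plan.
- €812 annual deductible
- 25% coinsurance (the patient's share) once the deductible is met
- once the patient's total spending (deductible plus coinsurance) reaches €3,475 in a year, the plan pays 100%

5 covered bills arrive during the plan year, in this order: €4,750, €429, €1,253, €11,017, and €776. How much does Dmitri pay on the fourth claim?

€1,258

Claim 1 (€4,750): €812 to deductible, leaving €3,938; 25% of €3,938 = €984.50. Cost to patient: €1,796.50. OOP to date €1,796.50.
Claim 2 (€429): 25% coinsurance on €429 = €107.25. Cost to patient: €107.25. OOP to date €1,903.75.
Claim 3 (€1,253): deductible already satisfied, so patient's share is 25% × €1,253 = €313.25. Patient owes €313.25 (running OOP €2,217).
Claim 4 (€11,017): 25% coinsurance on €11,017 = €2,754.25. Adding that to €2,217 gives €4,971.25, past the €3,475 cap; patient pays only €3,475 − €2,217 = €1,258.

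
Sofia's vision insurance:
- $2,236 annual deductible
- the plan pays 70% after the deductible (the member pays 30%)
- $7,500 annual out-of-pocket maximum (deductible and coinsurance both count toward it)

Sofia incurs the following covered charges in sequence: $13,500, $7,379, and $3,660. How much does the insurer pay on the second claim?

$5,494.20

Bill 1, $13,500: $2,236 finishes the deductible; $11,264 goes to coinsurance; member's 30% is $3,379.20. Member pays $5,615.20; OOP now $5,615.20. Insurer: $13,500 − $5,615.20 = $7,884.80.
Bill 2, $7,379: 30% coinsurance on $7,379 = $2,213.70. Adding that to $5,615.20 gives $7,828.90, past the $7,500 cap; member pays only $7,500 − $5,615.20 = $1,884.80. Insurer: $7,379 − $1,884.80 = $5,494.20.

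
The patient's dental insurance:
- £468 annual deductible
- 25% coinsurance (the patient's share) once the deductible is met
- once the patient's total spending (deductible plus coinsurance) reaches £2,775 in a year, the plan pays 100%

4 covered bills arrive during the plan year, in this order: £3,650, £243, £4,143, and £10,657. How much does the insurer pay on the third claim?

Claim 1 (£3,650): deductible takes £468, £3,182 remains; 25% of £3,182 = £795.50. Patient pays £1,263.50; OOP now £1,263.50. Plan pays £3,650 − £1,263.50 = £2,386.50.
Claim 2 (£243): deductible met; 25% of £243 = £60.75. Patient pays £60.75; OOP now £1,324.25. Insurer: £243 − £60.75 = £182.25.
Claim 3 (£4,143): deductible already satisfied, so patient's share is 25% × £4,143 = £1,035.75. Cost to patient: £1,035.75. OOP to date £2,360. Insurer: £4,143 − £1,035.75 = £3,107.25.

£3,107.25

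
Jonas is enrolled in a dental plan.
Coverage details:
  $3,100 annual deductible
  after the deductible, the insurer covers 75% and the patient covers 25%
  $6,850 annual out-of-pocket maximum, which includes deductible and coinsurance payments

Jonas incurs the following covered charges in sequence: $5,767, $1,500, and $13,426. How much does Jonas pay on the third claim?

$2,708.25

Bill 1, $5,767: $3,100 finishes the deductible; $2,667 goes to coinsurance; 25% of $2,667 = $666.75. Patient owes $3,766.75 (running OOP $3,766.75).
Bill 2, $1,500: deductible met; 25% of $1,500 = $375. Patient pays $375; OOP now $4,141.75.
Bill 3, $13,426: deductible met; 25% of $13,426 = $3,356.50. That would push OOP to $7,498.25, over the $6,850 cap, so patient pays $6,850 − $4,141.75 = $2,708.25.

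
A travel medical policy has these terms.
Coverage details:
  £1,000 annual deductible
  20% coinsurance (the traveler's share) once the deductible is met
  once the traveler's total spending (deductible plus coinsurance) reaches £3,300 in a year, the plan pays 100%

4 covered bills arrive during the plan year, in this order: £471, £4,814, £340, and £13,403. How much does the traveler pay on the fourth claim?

#1 (£471): all of it applies to the deductible. Traveler pays £471; OOP now £471.
#2 (£4,814): £529 finishes the deductible; £4,285 goes to coinsurance; traveler's 20% is £857. Traveler owes £1,386 (running OOP £1,857).
#3 (£340): deductible met; 20% of £340 = £68. Traveler pays £68; OOP now £1,925.
#4 (£13,403): deductible met; 20% of £13,403 = £2,680.60. OOP would hit £4,605.60 > £3,300, so the cap limits the traveler to £3,300 − £1,925 = £1,375.

£1,375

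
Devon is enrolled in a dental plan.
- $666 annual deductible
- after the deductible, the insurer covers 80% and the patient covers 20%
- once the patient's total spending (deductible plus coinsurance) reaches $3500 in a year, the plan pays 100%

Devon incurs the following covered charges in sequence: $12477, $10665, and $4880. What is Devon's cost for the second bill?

$471.80

Bill 1, $12477: $666 to deductible, leaving $11811; coinsurance $11811 × 20% = $2362.20. Patient pays $3028.20; OOP now $3028.20.
Bill 2, $10665: deductible already satisfied, so patient's share is 20% × $10665 = $2133. That would push OOP to $5161.20, over the $3500 cap, so patient pays $3500 − $3028.20 = $471.80.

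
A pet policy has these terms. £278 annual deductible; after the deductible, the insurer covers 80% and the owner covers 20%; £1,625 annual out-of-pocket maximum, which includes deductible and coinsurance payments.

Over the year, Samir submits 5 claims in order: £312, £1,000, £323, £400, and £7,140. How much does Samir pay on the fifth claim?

£995.60

Bill 1, £312: £278 to deductible, leaving £34; 20% of £34 = £6.80. Owner pays £284.80; OOP now £284.80.
Bill 2, £1,000: deductible met; 20% of £1,000 = £200. Owner owes £200 (running OOP £484.80).
Bill 3, £323: 20% coinsurance on £323 = £64.60. Owner owes £64.60 (running OOP £549.40).
Bill 4, £400: deductible met; 20% of £400 = £80. Cost to owner: £80. OOP to date £629.40.
Bill 5, £7,140: 20% coinsurance on £7,140 = £1,428. OOP would hit £2,057.40 > £1,625, so the cap limits the owner to £1,625 − £629.40 = £995.60.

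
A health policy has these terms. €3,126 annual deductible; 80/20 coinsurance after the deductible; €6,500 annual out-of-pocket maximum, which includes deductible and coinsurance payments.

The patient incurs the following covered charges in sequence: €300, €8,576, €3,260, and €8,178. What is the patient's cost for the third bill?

Claim 1 (€300): all of it applies to the deductible. Patient owes €300 (running OOP €300).
Claim 2 (€8,576): €2,826 finishes the deductible; €5,750 goes to coinsurance; coinsurance €5,750 × 20% = €1,150. Patient owes €3,976 (running OOP €4,276).
Claim 3 (€3,260): 20% coinsurance on €3,260 = €652. Patient pays €652; OOP now €4,928.

€652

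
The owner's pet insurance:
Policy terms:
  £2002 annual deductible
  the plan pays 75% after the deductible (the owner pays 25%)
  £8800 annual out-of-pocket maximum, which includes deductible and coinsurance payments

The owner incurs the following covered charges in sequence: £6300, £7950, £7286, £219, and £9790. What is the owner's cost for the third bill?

£1821.50

#1 (£6300): deductible takes £2002, £4298 remains; coinsurance £4298 × 25% = £1074.50. Owner pays £3076.50; OOP now £3076.50.
#2 (£7950): 25% coinsurance on £7950 = £1987.50. Cost to owner: £1987.50. OOP to date £5064.
#3 (£7286): deductible met; 25% of £7286 = £1821.50. Owner owes £1821.50 (running OOP £6885.50).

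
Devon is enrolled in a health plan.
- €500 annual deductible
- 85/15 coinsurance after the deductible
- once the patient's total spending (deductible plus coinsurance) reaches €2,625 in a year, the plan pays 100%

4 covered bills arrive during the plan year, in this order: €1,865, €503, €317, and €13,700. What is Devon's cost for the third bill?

Claim 1 (€1,865): €500 to deductible, leaving €1,365; coinsurance €1,365 × 15% = €204.75. Patient pays €704.75; OOP now €704.75.
Claim 2 (€503): deductible met; 15% of €503 = €75.45. Patient pays €75.45; OOP now €780.20.
Claim 3 (€317): deductible met; 15% of €317 = €47.55. Cost to patient: €47.55. OOP to date €827.75.

€47.55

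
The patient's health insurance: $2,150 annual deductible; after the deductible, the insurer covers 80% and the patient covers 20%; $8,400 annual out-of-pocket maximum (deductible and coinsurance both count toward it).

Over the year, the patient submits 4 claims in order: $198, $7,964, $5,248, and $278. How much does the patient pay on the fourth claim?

$55.60

Claim 1 — $198: all of it applies to the deductible. Cost to patient: $198. OOP to date $198.
Claim 2 — $7,964: $1,952 to deductible, leaving $6,012; coinsurance $6,012 × 20% = $1,202.40. Cost to patient: $3,154.40. OOP to date $3,352.40.
Claim 3 — $5,248: 20% coinsurance on $5,248 = $1,049.60. Patient owes $1,049.60 (running OOP $4,402).
Claim 4 — $278: 20% coinsurance on $278 = $55.60. Patient owes $55.60 (running OOP $4,457.60).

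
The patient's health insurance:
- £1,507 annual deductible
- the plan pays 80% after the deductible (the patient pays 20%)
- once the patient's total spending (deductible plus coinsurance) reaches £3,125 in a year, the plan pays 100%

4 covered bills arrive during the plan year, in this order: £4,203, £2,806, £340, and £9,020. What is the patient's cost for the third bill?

Bill 1, £4,203: £1,507 finishes the deductible; £2,696 goes to coinsurance; patient's 20% is £539.20. Patient owes £2,046.20 (running OOP £2,046.20).
Bill 2, £2,806: 20% coinsurance on £2,806 = £561.20. Patient pays £561.20; OOP now £2,607.40.
Bill 3, £340: deductible met; 20% of £340 = £68. Cost to patient: £68. OOP to date £2,675.40.

£68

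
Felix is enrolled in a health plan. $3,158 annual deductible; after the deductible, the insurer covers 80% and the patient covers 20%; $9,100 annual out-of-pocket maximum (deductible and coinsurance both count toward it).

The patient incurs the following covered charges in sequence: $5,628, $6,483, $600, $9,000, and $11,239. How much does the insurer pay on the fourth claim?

Claim 1 — $5,628: $3,158 to deductible, leaving $2,470; patient's 20% is $494. Patient owes $3,652 (running OOP $3,652). Insurer: $5,628 − $3,652 = $1,976.
Claim 2 — $6,483: deductible already satisfied, so patient's share is 20% × $6,483 = $1,296.60. Patient pays $1,296.60; OOP now $4,948.60. Plan pays $6,483 − $1,296.60 = $5,186.40.
Claim 3 — $600: deductible met; 20% of $600 = $120. Cost to patient: $120. OOP to date $5,068.60. Insurer: $600 − $120 = $480.
Claim 4 — $9,000: deductible already satisfied, so patient's share is 20% × $9,000 = $1,800. Patient owes $1,800 (running OOP $6,868.60). Insurer: $9,000 − $1,800 = $7,200.

$7,200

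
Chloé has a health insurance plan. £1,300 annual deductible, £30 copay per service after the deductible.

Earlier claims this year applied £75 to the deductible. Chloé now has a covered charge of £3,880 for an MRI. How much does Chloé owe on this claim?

£75 of the £1,300 deductible is already met, leaving £1,225.
That leaves £3,880 − £1,225 = £2,655 for the copay.
Copay on this service: £30.
Patient responsibility: £1,225 + £30 = £1,255.

£1,255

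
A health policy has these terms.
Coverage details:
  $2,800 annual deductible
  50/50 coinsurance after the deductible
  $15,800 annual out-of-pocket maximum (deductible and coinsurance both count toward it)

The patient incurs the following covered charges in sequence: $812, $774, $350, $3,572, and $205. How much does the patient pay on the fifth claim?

Claim 1 ($812): fully absorbed by the deductible. Patient owes $812 (running OOP $812).
Claim 2 ($774): entire amount goes to the deductible. Patient owes $774 (running OOP $1,586).
Claim 3 ($350): all of it applies to the deductible. Patient pays $350; OOP now $1,936.
Claim 4 ($3,572): $864 finishes the deductible; $2,708 goes to coinsurance; patient's 50% is $1,354. Patient owes $2,218 (running OOP $4,154).
Claim 5 ($205): 50% coinsurance on $205 = $102.50. Cost to patient: $102.50. OOP to date $4,256.50.

$102.50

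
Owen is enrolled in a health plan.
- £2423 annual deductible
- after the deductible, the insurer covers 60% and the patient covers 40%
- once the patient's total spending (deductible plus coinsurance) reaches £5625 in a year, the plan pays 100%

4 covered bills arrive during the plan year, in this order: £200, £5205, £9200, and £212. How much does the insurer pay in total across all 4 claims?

Claim 1 — £200: fully absorbed by the deductible. Patient pays £200; OOP now £200. Insurer: £200 − £200 = £0.
Claim 2 — £5205: £2223 finishes the deductible; £2982 goes to coinsurance; coinsurance £2982 × 40% = £1192.80. Cost to patient: £3415.80. OOP to date £3615.80. Plan pays £5205 − £3415.80 = £1789.20.
Claim 3 — £9200: deductible already satisfied, so patient's share is 40% × £9200 = £3680. OOP would hit £7295.80 > £5625, so the cap limits the patient to £5625 − £3615.80 = £2009.20. Plan pays £9200 − £2009.20 = £7190.80.
Claim 4 — £212: deductible already satisfied, so patient's share is 40% × £212 = £84.80. OOP would hit £5709.80 > £5625, so the cap limits the patient to £5625 − £5625 = £0. Insurer: £212 − £0 = £212.
Insurer total = bills − patient's total = £14817 − £5625 = £9192.

£9192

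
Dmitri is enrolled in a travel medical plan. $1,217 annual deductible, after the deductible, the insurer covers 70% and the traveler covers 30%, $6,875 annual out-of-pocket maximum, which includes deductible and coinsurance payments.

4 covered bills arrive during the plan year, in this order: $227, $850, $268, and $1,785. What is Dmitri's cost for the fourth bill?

$535.50

Bill 1, $227: fully absorbed by the deductible. Cost to traveler: $227. OOP to date $227.
Bill 2, $850: entire amount goes to the deductible. Traveler pays $850; OOP now $1,077.
Bill 3, $268: $140 to deductible, leaving $128; traveler's 30% is $38.40. Cost to traveler: $178.40. OOP to date $1,255.40.
Bill 4, $1,785: 30% coinsurance on $1,785 = $535.50. Cost to traveler: $535.50. OOP to date $1,790.90.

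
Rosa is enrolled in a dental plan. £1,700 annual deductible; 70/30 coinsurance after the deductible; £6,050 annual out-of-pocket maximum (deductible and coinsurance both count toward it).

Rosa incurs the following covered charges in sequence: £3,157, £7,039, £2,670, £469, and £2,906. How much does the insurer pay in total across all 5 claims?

Claim 1 (£3,157): £1,700 to deductible, leaving £1,457; patient's 30% is £437.10. Cost to patient: £2,137.10. OOP to date £2,137.10. Insurer: £3,157 − £2,137.10 = £1,019.90.
Claim 2 (£7,039): deductible met; 30% of £7,039 = £2,111.70. Patient owes £2,111.70 (running OOP £4,248.80). Plan pays £7,039 − £2,111.70 = £4,927.30.
Claim 3 (£2,670): deductible already satisfied, so patient's share is 30% × £2,670 = £801. Patient owes £801 (running OOP £5,049.80). Plan pays £2,670 − £801 = £1,869.
Claim 4 (£469): deductible met; 30% of £469 = £140.70. Patient owes £140.70 (running OOP £5,190.50). Plan pays £469 − £140.70 = £328.30.
Claim 5 (£2,906): deductible already satisfied, so patient's share is 30% × £2,906 = £871.80. Adding that to £5,190.50 gives £6,062.30, past the £6,050 cap; patient pays only £6,050 − £5,190.50 = £859.50. Plan pays £2,906 − £859.50 = £2,046.50.
Insurer total = bills − patient's total = £16,241 − £6,050 = £10,191.

£10,191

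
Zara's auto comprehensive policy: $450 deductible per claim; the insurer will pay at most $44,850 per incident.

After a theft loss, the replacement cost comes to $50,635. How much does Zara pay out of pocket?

Subtract the deductible: $50,635 − $450 = $50,185.
The $44,850 per-incident cap binds; insurer pays $44,850.
Out of pocket: $50,635 − $44,850 = $5,785.

$5,785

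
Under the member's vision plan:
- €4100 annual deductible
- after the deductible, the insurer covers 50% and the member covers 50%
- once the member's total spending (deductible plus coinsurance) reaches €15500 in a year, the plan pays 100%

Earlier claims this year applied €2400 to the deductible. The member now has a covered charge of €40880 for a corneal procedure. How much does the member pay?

€13100

Remaining deductible: €4100 − €2400 = €1700.
After the €1700 deductible portion, €40880 − €1700 = €39180 is subject to coinsurance.
Member's 50% share of €39180 is €19590.
That puts the member's cost at €1700 + €19590 = €21290 before any cap.
Year-to-date out-of-pocket would reach €2400 + €21290 = €23690, above the €15500 maximum, so the member pays only €15500 − €2400 = €13100.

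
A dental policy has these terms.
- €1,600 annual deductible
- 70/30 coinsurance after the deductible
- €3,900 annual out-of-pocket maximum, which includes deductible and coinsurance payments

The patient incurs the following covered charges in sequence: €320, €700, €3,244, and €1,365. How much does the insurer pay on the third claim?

#1 (€320): entire amount goes to the deductible. Patient owes €320 (running OOP €320). Insurer: €320 − €320 = €0.
#2 (€700): fully absorbed by the deductible. Cost to patient: €700. OOP to date €1,020. Plan pays €700 − €700 = €0.
#3 (€3,244): €580 finishes the deductible; €2,664 goes to coinsurance; coinsurance €2,664 × 30% = €799.20. Patient pays €1,379.20; OOP now €2,399.20. Plan pays €3,244 − €1,379.20 = €1,864.80.

€1,864.80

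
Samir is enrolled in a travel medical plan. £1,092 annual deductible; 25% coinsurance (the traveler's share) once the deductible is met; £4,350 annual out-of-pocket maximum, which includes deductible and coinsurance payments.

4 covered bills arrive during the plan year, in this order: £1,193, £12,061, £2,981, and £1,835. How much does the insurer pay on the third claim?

£2,763.50

#1 (£1,193): £1,092 finishes the deductible; £101 goes to coinsurance; coinsurance £101 × 25% = £25.25. Traveler pays £1,117.25; OOP now £1,117.25. Plan pays £1,193 − £1,117.25 = £75.75.
#2 (£12,061): 25% coinsurance on £12,061 = £3,015.25. Cost to traveler: £3,015.25. OOP to date £4,132.50. Insurer: £12,061 − £3,015.25 = £9,045.75.
#3 (£2,981): deductible met; 25% of £2,981 = £745.25. OOP would hit £4,877.75 > £4,350, so the cap limits the traveler to £4,350 − £4,132.50 = £217.50. Insurer: £2,981 − £217.50 = £2,763.50.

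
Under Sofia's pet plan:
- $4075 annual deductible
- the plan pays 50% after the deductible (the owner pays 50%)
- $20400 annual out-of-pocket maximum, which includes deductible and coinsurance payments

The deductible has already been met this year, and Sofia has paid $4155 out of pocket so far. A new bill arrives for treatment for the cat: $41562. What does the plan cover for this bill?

$25317

With the deductible met, the entire $41562 is subject to coinsurance.
Owner's 50% share of $41562 is $20781.
Adding $20781 to the $4155 already spent would give $24936, which exceeds the $20400 cap; the owner pays just $20400 − $4155 = $16245.
Insurer pays the balance: $41562 − $16245 = $25317.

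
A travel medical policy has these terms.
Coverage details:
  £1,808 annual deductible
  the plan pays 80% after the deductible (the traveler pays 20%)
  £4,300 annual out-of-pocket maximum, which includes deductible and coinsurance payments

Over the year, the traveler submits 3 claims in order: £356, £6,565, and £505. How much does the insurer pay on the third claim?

£404

Bill 1, £356: entire amount goes to the deductible. Cost to traveler: £356. OOP to date £356. Plan pays £356 − £356 = £0.
Bill 2, £6,565: £1,452 to deductible, leaving £5,113; traveler's 20% is £1,022.60. Cost to traveler: £2,474.60. OOP to date £2,830.60. Insurer: £6,565 − £2,474.60 = £4,090.40.
Bill 3, £505: deductible met; 20% of £505 = £101. Cost to traveler: £101. OOP to date £2,931.60. Insurer: £505 − £101 = £404.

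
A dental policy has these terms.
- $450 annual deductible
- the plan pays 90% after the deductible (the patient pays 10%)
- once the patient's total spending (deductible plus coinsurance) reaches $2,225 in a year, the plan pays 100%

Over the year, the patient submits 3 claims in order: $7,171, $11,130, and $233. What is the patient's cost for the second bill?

Bill 1, $7,171: deductible takes $450, $6,721 remains; 10% of $6,721 = $672.10. Patient owes $1,122.10 (running OOP $1,122.10).
Bill 2, $11,130: 10% coinsurance on $11,130 = $1,113. That would push OOP to $2,235.10, over the $2,225 cap, so patient pays $2,225 − $1,122.10 = $1,102.90.

$1,102.90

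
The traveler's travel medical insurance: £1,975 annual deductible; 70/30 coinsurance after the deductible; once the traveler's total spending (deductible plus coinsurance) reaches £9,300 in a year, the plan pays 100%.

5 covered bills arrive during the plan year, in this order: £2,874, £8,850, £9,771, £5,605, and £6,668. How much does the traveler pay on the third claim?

Claim 1 — £2,874: £1,975 to deductible, leaving £899; coinsurance £899 × 30% = £269.70. Traveler owes £2,244.70 (running OOP £2,244.70).
Claim 2 — £8,850: deductible already satisfied, so traveler's share is 30% × £8,850 = £2,655. Cost to traveler: £2,655. OOP to date £4,899.70.
Claim 3 — £9,771: deductible met; 30% of £9,771 = £2,931.30. Traveler pays £2,931.30; OOP now £7,831.

£2,931.30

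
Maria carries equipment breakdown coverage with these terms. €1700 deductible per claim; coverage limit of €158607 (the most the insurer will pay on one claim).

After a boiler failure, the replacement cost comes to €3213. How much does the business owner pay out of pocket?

€1700

Subtract the deductible: €3213 − €1700 = €1513.
€1513 ≤ €158607, so the limit doesn't bind; insurer pays €1513.
Out of pocket: €3213 − €1513 = €1700.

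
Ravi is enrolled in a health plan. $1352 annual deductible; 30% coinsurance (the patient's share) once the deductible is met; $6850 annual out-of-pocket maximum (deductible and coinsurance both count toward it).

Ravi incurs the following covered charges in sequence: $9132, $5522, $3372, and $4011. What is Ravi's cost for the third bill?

Bill 1, $9132: deductible takes $1352, $7780 remains; coinsurance $7780 × 30% = $2334. Patient owes $3686 (running OOP $3686).
Bill 2, $5522: deductible already satisfied, so patient's share is 30% × $5522 = $1656.60. Cost to patient: $1656.60. OOP to date $5342.60.
Bill 3, $3372: deductible met; 30% of $3372 = $1011.60. Cost to patient: $1011.60. OOP to date $6354.20.

$1011.60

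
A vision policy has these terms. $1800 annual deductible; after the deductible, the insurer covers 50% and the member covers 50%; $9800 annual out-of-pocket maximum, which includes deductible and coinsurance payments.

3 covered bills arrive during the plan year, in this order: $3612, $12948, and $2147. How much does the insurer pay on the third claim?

Bill 1, $3612: deductible takes $1800, $1812 remains; 50% of $1812 = $906. Cost to member: $2706. OOP to date $2706. Plan pays $3612 − $2706 = $906.
Bill 2, $12948: 50% coinsurance on $12948 = $6474. Member owes $6474 (running OOP $9180). Insurer: $12948 − $6474 = $6474.
Bill 3, $2147: deductible met; 50% of $2147 = $1073.50. Adding that to $9180 gives $10253.50, past the $9800 cap; member pays only $9800 − $9180 = $620. Insurer: $2147 − $620 = $1527.

$1527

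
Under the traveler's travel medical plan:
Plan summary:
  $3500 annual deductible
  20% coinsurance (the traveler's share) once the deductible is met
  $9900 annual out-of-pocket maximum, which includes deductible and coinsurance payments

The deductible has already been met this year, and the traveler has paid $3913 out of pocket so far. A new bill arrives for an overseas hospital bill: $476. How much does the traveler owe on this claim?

The deductible is already satisfied, so the full bill goes to coinsurance.
Coinsurance: $476 × 20% = $95.20.
Total out-of-pocket so far would be $3913 + $95.20 = $4008.20, below the $9900 cap — no reduction.

$95.20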